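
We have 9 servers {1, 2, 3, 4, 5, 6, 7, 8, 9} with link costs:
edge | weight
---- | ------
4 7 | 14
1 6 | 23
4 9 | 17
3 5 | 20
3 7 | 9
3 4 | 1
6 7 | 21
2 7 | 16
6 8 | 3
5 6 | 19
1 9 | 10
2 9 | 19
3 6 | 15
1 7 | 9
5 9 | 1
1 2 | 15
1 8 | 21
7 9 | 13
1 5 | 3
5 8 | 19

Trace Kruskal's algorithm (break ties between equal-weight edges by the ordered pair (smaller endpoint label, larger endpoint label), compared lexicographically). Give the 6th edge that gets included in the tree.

Kruskal: consider edges lightest-first.
3 4 (1): add — endpoints in different components.
5 9 (1): add — endpoints in different components.
1 5 (3): add — endpoints in different components.
6 8 (3): add — endpoints in different components.
1 7 (9): add — endpoints in different components.
3 7 (9): add — endpoints in different components.
1 9 (10): skip — 1 and 9 already connected.
7 9 (13): skip — 7 and 9 already connected.
4 7 (14): skip — 4 and 7 already connected.
1 2 (15): add — endpoints in different components.
3 6 (15): add — endpoints in different components.
The 6th edge added is 3 7.

3-7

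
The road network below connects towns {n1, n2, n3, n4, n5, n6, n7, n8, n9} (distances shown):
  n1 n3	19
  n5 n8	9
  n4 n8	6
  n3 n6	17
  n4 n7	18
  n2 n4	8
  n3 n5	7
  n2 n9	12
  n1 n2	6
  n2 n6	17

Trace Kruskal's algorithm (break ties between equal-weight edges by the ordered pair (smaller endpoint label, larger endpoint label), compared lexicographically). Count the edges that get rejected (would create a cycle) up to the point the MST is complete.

Kruskal's algorithm — process edges by increasing weight (ties by edge label):
n1 n2 (6): add — endpoints in different components.
n4 n8 (6): add — endpoints in different components.
n3 n5 (7): add — endpoints in different components.
n2 n4 (8): add — endpoints in different components.
n5 n8 (9): add — endpoints in different components.
n2 n9 (12): add — endpoints in different components.
n2 n6 (17): add — endpoints in different components.
n3 n6 (17): skip — n3 and n6 already connected.
n4 n7 (18): add — endpoints in different components.
Edges rejected before the tree was complete: 1.

1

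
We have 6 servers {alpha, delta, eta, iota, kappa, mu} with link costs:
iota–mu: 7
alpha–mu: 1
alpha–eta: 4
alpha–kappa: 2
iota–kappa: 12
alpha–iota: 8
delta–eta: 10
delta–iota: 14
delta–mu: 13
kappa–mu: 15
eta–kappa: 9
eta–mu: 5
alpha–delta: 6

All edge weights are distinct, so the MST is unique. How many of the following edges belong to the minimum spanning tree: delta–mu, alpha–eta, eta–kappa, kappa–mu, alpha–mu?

2

Sort edges by weight, then run Kruskal:
alpha–mu (1): add. Components now {kappa} {alpha,mu} {iota} {delta} {eta}
alpha–kappa (2): add. Components now {alpha,kappa,mu} {iota} {delta} {eta}
alpha–eta (4): add. Components now {alpha,eta,kappa,mu} {iota} {delta}
eta–mu (5): skip — eta and mu already connected.
alpha–delta (6): add. Components now {alpha,delta,eta,kappa,mu} {iota}
iota–mu (7): add. Components now {alpha,delta,eta,iota,kappa,mu}
MST edge set: {alpha–mu, alpha–kappa, alpha–eta, alpha–delta, iota–mu}.
Of the listed edges, {alpha–eta, alpha–mu} are in the MST → 2.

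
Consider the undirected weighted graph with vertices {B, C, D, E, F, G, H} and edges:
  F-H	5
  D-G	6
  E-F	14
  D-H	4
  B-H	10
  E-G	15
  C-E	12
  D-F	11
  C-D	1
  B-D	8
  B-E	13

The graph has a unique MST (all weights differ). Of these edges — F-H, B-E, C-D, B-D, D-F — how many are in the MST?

Kruskal's algorithm — process edges by increasing weight (ties by edge label):
C-D (1): add — endpoints in different components.
D-H (4): add — endpoints in different components.
F-H (5): add — endpoints in different components.
D-G (6): add — endpoints in different components.
B-D (8): add — endpoints in different components.
B-H (10): skip — B and H already connected.
D-F (11): skip — D and F already connected.
C-E (12): add — endpoints in different components.
MST edge set: {C-D, D-H, F-H, D-G, B-D, C-E}.
Of the listed edges, {F-H, C-D, B-D} are in the MST → 3.

3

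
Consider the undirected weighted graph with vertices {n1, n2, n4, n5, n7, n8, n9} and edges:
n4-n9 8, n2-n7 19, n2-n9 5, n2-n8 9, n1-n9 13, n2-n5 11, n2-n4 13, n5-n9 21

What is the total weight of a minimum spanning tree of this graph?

Prim's algorithm from n7:
Step 1: frontier [n2-n7 19] → take n2-n7 (19); add n2.
Step 2: frontier [n2-n9 5, n2-n8 9, n2-n5 11, n2-n4 13] → take n2-n9 (5); add n9.
Step 3: frontier [n2-n8 9, n2-n5 11, n2-n4 13, n4-n9 8, n1-n9 13, n5-n9 21] → take n4-n9 (8); add n4.
Step 4: frontier [n2-n8 9, n2-n5 11, n1-n9 13, n5-n9 21] → take n2-n8 (9); add n8.
Step 5: frontier [n2-n5 11, n1-n9 13, n5-n9 21] → take n2-n5 (11); add n5.
Step 6: frontier [n1-n9 13] → take n1-n9 (13); add n1.
MST edges: n2-n7, n2-n9, n4-n9, n2-n8, n2-n5, n1-n9; total weight 19+5+8+9+11+13 = 65.

65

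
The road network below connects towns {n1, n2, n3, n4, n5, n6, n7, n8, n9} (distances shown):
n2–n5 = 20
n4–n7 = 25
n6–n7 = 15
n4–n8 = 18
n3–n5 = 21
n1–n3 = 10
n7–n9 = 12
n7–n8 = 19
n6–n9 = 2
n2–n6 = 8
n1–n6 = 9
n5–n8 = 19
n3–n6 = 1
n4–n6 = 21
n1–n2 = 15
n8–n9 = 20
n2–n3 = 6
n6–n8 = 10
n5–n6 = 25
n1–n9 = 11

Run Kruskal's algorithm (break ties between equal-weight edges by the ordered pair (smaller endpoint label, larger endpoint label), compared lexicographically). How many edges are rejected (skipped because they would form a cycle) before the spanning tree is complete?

Kruskal's algorithm — process edges by increasing weight (ties by edge label):
n3–n6 (1): add — endpoints in different components.
n6–n9 (2): add — endpoints in different components.
n2–n3 (6): add — endpoints in different components.
n2–n6 (8): skip — n6 and n2 already connected.
n1–n6 (9): add — endpoints in different components.
n1–n3 (10): skip — n3 and n1 already connected.
n6–n8 (10): add — endpoints in different components.
n1–n9 (11): skip — n1 and n9 already connected.
n7–n9 (12): add — endpoints in different components.
n1–n2 (15): skip — n2 and n1 already connected.
n6–n7 (15): skip — n6 and n7 already connected.
n4–n8 (18): add — endpoints in different components.
n5–n8 (19): add — endpoints in different components.
Edges rejected before the tree was complete: 5.

5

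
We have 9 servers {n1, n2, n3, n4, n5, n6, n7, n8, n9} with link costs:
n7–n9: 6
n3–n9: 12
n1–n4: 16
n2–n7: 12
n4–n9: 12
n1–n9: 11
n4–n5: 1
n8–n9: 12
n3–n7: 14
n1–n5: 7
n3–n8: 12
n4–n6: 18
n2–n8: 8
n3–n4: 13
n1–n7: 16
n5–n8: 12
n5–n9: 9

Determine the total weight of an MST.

73

Prim, starting at n8.
Step 1: cheapest edge leaving the tree is n2–n8 (8); add n2.
Step 2: cheapest edge leaving the tree is n3–n8 (12); add n3.
Step 3: cheapest edge leaving the tree is n5–n8 (12); add n5.
Step 4: cheapest edge leaving the tree is n4–n5 (1); add n4.
Step 5: cheapest edge leaving the tree is n1–n5 (7); add n1.
Step 6: cheapest edge leaving the tree is n5–n9 (9); add n9.
Step 7: cheapest edge leaving the tree is n7–n9 (6); add n7.
Step 8: cheapest edge leaving the tree is n4–n6 (18); add n6.
MST edges: n2–n8, n3–n8, n5–n8, n4–n5, n1–n5, n5–n9, n7–n9, n4–n6; total weight 8+12+12+1+7+9+6+18 = 73.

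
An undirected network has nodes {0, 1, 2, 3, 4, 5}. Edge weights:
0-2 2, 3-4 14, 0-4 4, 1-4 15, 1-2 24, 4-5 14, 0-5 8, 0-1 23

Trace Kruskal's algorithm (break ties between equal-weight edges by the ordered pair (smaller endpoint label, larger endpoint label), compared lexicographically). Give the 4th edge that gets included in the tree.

Kruskal's algorithm — process edges by increasing weight (ties by edge label):
0-2 (2): add. Components now {0,2} {1} {3} {4} {5}
0-4 (4): add. Components now {0,2,4} {1} {3} {5}
0-5 (8): add. Components now {0,2,4,5} {1} {3}
3-4 (14): add. Components now {0,2,3,4,5} {1}
4-5 (14): skip — 4 and 5 already connected.
1-4 (15): add. Components now {0,1,2,3,4,5}
The 4th edge added is 3-4.

3-4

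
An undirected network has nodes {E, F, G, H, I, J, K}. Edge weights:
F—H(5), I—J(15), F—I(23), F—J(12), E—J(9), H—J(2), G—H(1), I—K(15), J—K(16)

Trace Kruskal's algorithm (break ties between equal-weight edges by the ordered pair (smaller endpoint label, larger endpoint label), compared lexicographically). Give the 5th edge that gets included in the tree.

Kruskal's algorithm — process edges by increasing weight (ties by edge label):
G—H (1): add. Components now {E} {F} {G,H} {I} {J} {K}
H—J (2): add. Components now {E} {F} {G,H,J} {I} {K}
F—H (5): add. Components now {E} {F,G,H,J} {I} {K}
E—J (9): add. Components now {E,F,G,H,J} {I} {K}
F—J (12): skip — F and J already connected.
I—J (15): add. Components now {E,F,G,H,I,J} {K}
I—K (15): add. Components now {E,F,G,H,I,J,K}
The 5th edge added is I—J.

I-J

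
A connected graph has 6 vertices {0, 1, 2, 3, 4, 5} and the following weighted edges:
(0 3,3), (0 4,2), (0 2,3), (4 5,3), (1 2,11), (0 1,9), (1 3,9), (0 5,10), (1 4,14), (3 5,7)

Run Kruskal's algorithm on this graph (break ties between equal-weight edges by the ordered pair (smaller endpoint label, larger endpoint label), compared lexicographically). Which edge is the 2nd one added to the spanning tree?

0-2

Kruskal's algorithm — process edges by increasing weight (ties by edge label):
0 4 (2): add — endpoints in different components.
0 2 (3): add — endpoints in different components.
0 3 (3): add — endpoints in different components.
4 5 (3): add — endpoints in different components.
3 5 (7): skip — 3 and 5 already connected.
0 1 (9): add — endpoints in different components.
The 2nd edge added is 0 2.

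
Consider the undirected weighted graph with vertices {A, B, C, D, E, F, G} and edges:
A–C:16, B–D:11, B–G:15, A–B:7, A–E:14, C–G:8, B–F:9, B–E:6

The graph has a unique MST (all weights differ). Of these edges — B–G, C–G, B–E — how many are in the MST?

Sort edges by weight, then run Kruskal:
B–E (6): add — endpoints in different components.
A–B (7): add — endpoints in different components.
C–G (8): add — endpoints in different components.
B–F (9): add — endpoints in different components.
B–D (11): add — endpoints in different components.
A–E (14): skip — A and E already connected.
B–G (15): add — endpoints in different components.
MST edge set: {B–E, A–B, C–G, B–F, B–D, B–G}.
Of the listed edges, {B–G, C–G, B–E} are in the MST → 3.

3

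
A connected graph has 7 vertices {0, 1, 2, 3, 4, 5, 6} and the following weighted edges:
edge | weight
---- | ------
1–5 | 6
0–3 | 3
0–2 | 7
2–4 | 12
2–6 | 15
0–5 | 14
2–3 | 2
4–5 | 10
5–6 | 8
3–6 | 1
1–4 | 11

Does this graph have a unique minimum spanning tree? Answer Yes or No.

Kruskal's algorithm — process edges by increasing weight (ties by edge label):
3–6 (1): add — endpoints in different components.
2–3 (2): add — endpoints in different components.
0–3 (3): add — endpoints in different components.
1–5 (6): add — endpoints in different components.
0–2 (7): skip — 0 and 2 already connected.
5–6 (8): add — endpoints in different components.
4–5 (10): add — endpoints in different components.
Every non-tree edge has weight strictly greater than the heaviest edge on the tree path between its endpoints, so the MST is unique.

Yes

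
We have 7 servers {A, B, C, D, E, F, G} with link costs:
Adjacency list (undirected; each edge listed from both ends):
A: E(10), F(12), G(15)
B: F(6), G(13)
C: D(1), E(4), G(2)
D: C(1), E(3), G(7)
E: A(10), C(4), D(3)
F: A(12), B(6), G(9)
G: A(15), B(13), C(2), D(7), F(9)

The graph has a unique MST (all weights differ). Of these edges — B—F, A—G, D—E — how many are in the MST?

Sort edges by weight, then run Kruskal:
C—D (1): add. Components now {A} {B} {C,D} {E} {F} {G}
C—G (2): add. Components now {A} {B} {C,D,G} {E} {F}
D—E (3): add. Components now {A} {B} {C,D,E,G} {F}
C—E (4): skip — C and E already connected.
B—F (6): add. Components now {A} {B,F} {C,D,E,G}
D—G (7): skip — D and G already connected.
F—G (9): add. Components now {A} {B,C,D,E,F,G}
A—E (10): add. Components now {A,B,C,D,E,F,G}
MST edge set: {C—D, C—G, D—E, B—F, F—G, A—E}.
Of the listed edges, {B—F, D—E} are in the MST → 2.

2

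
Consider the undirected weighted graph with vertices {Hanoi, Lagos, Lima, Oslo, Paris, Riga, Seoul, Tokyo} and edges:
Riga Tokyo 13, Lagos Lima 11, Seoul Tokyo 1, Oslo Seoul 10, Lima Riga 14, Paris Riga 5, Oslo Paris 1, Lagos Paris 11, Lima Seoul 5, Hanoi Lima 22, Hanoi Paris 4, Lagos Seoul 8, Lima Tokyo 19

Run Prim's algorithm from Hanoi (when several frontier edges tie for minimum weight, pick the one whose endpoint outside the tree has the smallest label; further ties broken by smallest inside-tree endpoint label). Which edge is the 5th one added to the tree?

Grow the tree from Hanoi using Prim:
Step 1: frontier [Hanoi Paris 4, Hanoi Lima 22] → take Hanoi Paris (4); add Paris.
Step 2: frontier [Hanoi Lima 22, Oslo Paris 1, Paris Riga 5, Lagos Paris 11] → take Oslo Paris (1); add Oslo.
Step 3: frontier [Hanoi Lima 22, Oslo Seoul 10, Paris Riga 5, Lagos Paris 11] → take Paris Riga (5); add Riga.
Step 4: frontier [Hanoi Lima 22, Oslo Seoul 10, Lagos Paris 11, Riga Tokyo 13, Lima Riga 14] → take Oslo Seoul (10); add Seoul.
Step 5: frontier [Hanoi Lima 22, Lagos Paris 11, Riga Tokyo 13, Lima Riga 14, Seoul Tokyo 1, Lima Seoul 5, Lagos Seoul 8] → take Seoul Tokyo (1); add Tokyo.
Step 6: frontier [Hanoi Lima 22, Lagos Paris 11, Lima Riga 14, Lima Seoul 5, Lagos Seoul 8, Lima Tokyo 19] → take Lima Seoul (5); add Lima.
Step 7: frontier [Lagos Lima 11, Lagos Paris 11, Lagos Seoul 8] → take Lagos Seoul (8); add Lagos.
The 5th edge added is Seoul Tokyo.

Seoul-Tokyo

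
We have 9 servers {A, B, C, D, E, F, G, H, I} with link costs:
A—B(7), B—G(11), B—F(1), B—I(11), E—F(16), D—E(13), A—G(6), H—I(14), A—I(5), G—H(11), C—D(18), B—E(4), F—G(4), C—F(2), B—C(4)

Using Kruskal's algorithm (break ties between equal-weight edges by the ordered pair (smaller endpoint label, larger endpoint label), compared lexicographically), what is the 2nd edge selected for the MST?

Kruskal: consider edges lightest-first.
B—F (1): add — endpoints in different components.
C—F (2): add — endpoints in different components.
B—C (4): skip — B and C already connected.
B—E (4): add — endpoints in different components.
F—G (4): add — endpoints in different components.
A—I (5): add — endpoints in different components.
A—G (6): add — endpoints in different components.
A—B (7): skip — A and B already connected.
B—G (11): skip — B and G already connected.
B—I (11): skip — B and I already connected.
G—H (11): add — endpoints in different components.
D—E (13): add — endpoints in different components.
The 2nd edge added is C—F.

C-F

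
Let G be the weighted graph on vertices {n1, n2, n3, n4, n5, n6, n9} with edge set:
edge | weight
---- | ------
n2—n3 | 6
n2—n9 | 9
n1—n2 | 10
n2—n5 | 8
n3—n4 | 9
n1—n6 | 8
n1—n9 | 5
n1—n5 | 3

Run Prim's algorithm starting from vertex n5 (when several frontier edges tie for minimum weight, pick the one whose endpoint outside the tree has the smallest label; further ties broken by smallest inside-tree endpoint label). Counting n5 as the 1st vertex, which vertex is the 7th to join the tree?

Prim's algorithm from n5:
Step 1: cheapest edge leaving the tree is n1—n5 (3); add n1.
Step 2: cheapest edge leaving the tree is n1—n9 (5); add n9.
Step 3: cheapest edge leaving the tree is n2—n5 (8); add n2.
Step 4: cheapest edge leaving the tree is n2—n3 (6); add n3.
Step 5: cheapest edge leaving the tree is n1—n6 (8); add n6.
Step 6: cheapest edge leaving the tree is n3—n4 (9); add n4.
Vertex order: n5, n1, n9, n2, n3, n6, n4. The 7th vertex is n4.

n4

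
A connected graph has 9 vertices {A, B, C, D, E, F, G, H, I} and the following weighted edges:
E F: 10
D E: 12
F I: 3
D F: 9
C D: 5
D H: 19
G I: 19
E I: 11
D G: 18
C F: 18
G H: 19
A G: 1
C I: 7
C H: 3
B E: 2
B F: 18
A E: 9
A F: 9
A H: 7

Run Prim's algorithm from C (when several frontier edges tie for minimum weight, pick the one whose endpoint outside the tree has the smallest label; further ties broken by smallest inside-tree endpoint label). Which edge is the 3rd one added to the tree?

A-H

Prim's algorithm from C:
Step 1: cheapest edge leaving the tree is C H (3); add H.
Step 2: cheapest edge leaving the tree is C D (5); add D.
Step 3: cheapest edge leaving the tree is A H (7); add A.
Step 4: cheapest edge leaving the tree is A G (1); add G.
Step 5: cheapest edge leaving the tree is C I (7); add I.
Step 6: cheapest edge leaving the tree is F I (3); add F.
Step 7: cheapest edge leaving the tree is A E (9); add E.
Step 8: cheapest edge leaving the tree is B E (2); add B.
The 3rd edge added is A H.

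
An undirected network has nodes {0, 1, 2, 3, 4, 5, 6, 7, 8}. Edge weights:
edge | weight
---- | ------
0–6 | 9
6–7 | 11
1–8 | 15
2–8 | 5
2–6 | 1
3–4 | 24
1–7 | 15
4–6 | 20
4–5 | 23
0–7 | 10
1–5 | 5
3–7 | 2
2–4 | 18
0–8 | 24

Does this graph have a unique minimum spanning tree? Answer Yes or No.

Kruskal's algorithm — process edges by increasing weight (ties by edge label):
2–6 (1): add — endpoints in different components.
3–7 (2): add — endpoints in different components.
1–5 (5): add — endpoints in different components.
2–8 (5): add — endpoints in different components.
0–6 (9): add — endpoints in different components.
0–7 (10): add — endpoints in different components.
6–7 (11): skip — 6 and 7 already connected.
1–7 (15): add — endpoints in different components.
1–8 (15): skip — 1 and 8 already connected.
2–4 (18): add — endpoints in different components.
Non-tree edge 1–8 has weight 15, equal to the heaviest edge on its tree cycle — swapping gives another MST of the same weight. Not unique.

No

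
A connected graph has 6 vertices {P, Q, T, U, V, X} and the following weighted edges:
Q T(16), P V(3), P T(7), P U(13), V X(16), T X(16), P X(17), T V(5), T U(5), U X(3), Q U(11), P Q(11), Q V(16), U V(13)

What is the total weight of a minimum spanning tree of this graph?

Kruskal's algorithm — process edges by increasing weight (ties by edge label):
P V (3): add — endpoints in different components.
U X (3): add — endpoints in different components.
T U (5): add — endpoints in different components.
T V (5): add — endpoints in different components.
P T (7): skip — T and P already connected.
P Q (11): add — endpoints in different components.
MST edges: P V, U X, T U, T V, P Q; total weight 3+3+5+5+11 = 27.

27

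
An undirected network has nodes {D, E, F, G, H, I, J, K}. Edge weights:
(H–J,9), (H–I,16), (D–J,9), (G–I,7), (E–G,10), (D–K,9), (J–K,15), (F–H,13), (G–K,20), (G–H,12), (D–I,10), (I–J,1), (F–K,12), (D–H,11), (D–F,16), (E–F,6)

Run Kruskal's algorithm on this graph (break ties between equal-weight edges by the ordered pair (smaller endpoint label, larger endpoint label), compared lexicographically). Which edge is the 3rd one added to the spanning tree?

G-I

Kruskal: consider edges lightest-first.
I–J (1): add — endpoints in different components.
E–F (6): add — endpoints in different components.
G–I (7): add — endpoints in different components.
D–J (9): add — endpoints in different components.
D–K (9): add — endpoints in different components.
H–J (9): add — endpoints in different components.
D–I (10): skip — D and I already connected.
E–G (10): add — endpoints in different components.
The 3rd edge added is G–I.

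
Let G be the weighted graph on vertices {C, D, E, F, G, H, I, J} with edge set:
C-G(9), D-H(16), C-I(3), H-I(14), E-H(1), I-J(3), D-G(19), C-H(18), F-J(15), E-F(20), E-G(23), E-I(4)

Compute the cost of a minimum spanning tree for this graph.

51

Grow the tree from I using Prim:
Step 1: frontier [C-I 3, I-J 3, E-I 4, H-I 14] → take C-I (3); add C.
Step 2: frontier [C-G 9, C-H 18, I-J 3, E-I 4, H-I 14] → take I-J (3); add J.
Step 3: frontier [C-G 9, C-H 18, E-I 4, H-I 14, F-J 15] → take E-I (4); add E.
Step 4: frontier [C-G 9, C-H 18, E-H 1, E-F 20, E-G 23, H-I 14, F-J 15] → take E-H (1); add H.
Step 5: frontier [C-G 9, E-F 20, E-G 23, D-H 16, F-J 15] → take C-G (9); add G.
Step 6: frontier [E-F 20, D-G 19, D-H 16, F-J 15] → take F-J (15); add F.
Step 7: frontier [D-G 19, D-H 16] → take D-H (16); add D.
MST edges: C-I, I-J, E-I, E-H, C-G, F-J, D-H; total weight 3+3+4+1+9+15+16 = 51.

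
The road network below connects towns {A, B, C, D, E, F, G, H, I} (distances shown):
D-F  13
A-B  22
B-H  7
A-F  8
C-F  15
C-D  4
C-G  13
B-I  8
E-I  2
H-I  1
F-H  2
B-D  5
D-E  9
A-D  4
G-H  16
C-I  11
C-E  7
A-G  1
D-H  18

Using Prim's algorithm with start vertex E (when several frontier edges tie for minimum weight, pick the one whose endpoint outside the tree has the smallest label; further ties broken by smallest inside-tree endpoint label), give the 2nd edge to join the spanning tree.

H-I

Prim, starting at E.
Step 1: cheapest edge leaving the tree is E-I (2); add I.
Step 2: cheapest edge leaving the tree is H-I (1); add H.
Step 3: cheapest edge leaving the tree is F-H (2); add F.
Step 4: cheapest edge leaving the tree is B-H (7); add B.
Step 5: cheapest edge leaving the tree is B-D (5); add D.
Step 6: cheapest edge leaving the tree is A-D (4); add A.
Step 7: cheapest edge leaving the tree is A-G (1); add G.
Step 8: cheapest edge leaving the tree is C-D (4); add C.
The 2nd edge added is H-I.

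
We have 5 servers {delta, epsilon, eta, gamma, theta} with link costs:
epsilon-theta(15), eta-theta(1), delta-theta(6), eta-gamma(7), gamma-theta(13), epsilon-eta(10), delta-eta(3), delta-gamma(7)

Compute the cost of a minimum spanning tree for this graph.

Kruskal: consider edges lightest-first.
eta-theta (1): add — endpoints in different components.
delta-eta (3): add — endpoints in different components.
delta-theta (6): skip — delta and theta already connected.
delta-gamma (7): add — endpoints in different components.
eta-gamma (7): skip — eta and gamma already connected.
epsilon-eta (10): add — endpoints in different components.
MST edges: eta-theta, delta-eta, delta-gamma, epsilon-eta; total weight 1+3+7+10 = 21.

21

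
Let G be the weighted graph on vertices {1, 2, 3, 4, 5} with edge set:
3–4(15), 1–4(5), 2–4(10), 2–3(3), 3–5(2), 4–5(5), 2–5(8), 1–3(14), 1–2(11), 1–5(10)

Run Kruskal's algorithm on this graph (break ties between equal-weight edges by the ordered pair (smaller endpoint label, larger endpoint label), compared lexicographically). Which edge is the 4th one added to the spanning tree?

4-5

Sort edges by weight, then run Kruskal:
3–5 (2): add. Components now {1} {2} {3,5} {4}
2–3 (3): add. Components now {1} {2,3,5} {4}
1–4 (5): add. Components now {1,4} {2,3,5}
4–5 (5): add. Components now {1,2,3,4,5}
The 4th edge added is 4–5.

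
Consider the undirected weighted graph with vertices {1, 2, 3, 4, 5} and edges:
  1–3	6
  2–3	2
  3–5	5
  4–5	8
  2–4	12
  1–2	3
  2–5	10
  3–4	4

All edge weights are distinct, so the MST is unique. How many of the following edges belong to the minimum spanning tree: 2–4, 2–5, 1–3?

Sort edges by weight, then run Kruskal:
2–3 (2): add — endpoints in different components.
1–2 (3): add — endpoints in different components.
3–4 (4): add — endpoints in different components.
3–5 (5): add — endpoints in different components.
MST edge set: {2–3, 1–2, 3–4, 3–5}.
Of the listed edges, {} are in the MST → 0.

0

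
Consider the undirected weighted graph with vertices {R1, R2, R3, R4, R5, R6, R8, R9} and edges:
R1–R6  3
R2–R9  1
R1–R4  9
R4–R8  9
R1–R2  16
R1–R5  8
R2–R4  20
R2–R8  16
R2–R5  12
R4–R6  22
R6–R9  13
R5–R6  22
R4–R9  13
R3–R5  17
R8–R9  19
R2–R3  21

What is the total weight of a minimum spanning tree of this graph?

Sort edges by weight, then run Kruskal:
R2–R9 (1): add — endpoints in different components.
R1–R6 (3): add — endpoints in different components.
R1–R5 (8): add — endpoints in different components.
R1–R4 (9): add — endpoints in different components.
R4–R8 (9): add — endpoints in different components.
R2–R5 (12): add — endpoints in different components.
R4–R9 (13): skip — R9 and R4 already connected.
R6–R9 (13): skip — R9 and R6 already connected.
R1–R2 (16): skip — R2 and R1 already connected.
R2–R8 (16): skip — R2 and R8 already connected.
R3–R5 (17): add — endpoints in different components.
MST edges: R2–R9, R1–R6, R1–R5, R1–R4, R4–R8, R2–R5, R3–R5; total weight 1+3+8+9+9+12+17 = 59.

59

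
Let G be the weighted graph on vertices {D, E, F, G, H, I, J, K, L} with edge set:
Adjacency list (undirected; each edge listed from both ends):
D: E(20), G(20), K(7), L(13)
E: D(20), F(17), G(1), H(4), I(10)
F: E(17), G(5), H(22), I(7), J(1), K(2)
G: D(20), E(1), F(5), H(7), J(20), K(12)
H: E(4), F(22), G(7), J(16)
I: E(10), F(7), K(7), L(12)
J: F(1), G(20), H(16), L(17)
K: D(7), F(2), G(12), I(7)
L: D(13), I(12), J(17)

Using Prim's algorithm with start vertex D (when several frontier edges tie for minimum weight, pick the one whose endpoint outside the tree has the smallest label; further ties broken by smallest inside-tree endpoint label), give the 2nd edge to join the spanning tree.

F-K

Prim's algorithm from D:
Step 1: cheapest edge leaving the tree is D—K (7); add K.
Step 2: cheapest edge leaving the tree is F—K (2); add F.
Step 3: cheapest edge leaving the tree is F—J (1); add J.
Step 4: cheapest edge leaving the tree is F—G (5); add G.
Step 5: cheapest edge leaving the tree is E—G (1); add E.
Step 6: cheapest edge leaving the tree is E—H (4); add H.
Step 7: cheapest edge leaving the tree is F—I (7); add I.
Step 8: cheapest edge leaving the tree is I—L (12); add L.
The 2nd edge added is F—K.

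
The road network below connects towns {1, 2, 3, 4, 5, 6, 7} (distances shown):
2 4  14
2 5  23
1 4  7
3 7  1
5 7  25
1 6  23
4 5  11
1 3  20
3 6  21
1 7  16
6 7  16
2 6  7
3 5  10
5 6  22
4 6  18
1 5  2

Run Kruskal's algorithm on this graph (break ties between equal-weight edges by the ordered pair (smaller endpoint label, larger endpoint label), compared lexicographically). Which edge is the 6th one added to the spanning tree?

Kruskal: consider edges lightest-first.
3 7 (1): add — endpoints in different components.
1 5 (2): add — endpoints in different components.
1 4 (7): add — endpoints in different components.
2 6 (7): add — endpoints in different components.
3 5 (10): add — endpoints in different components.
4 5 (11): skip — 4 and 5 already connected.
2 4 (14): add — endpoints in different components.
The 6th edge added is 2 4.

2-4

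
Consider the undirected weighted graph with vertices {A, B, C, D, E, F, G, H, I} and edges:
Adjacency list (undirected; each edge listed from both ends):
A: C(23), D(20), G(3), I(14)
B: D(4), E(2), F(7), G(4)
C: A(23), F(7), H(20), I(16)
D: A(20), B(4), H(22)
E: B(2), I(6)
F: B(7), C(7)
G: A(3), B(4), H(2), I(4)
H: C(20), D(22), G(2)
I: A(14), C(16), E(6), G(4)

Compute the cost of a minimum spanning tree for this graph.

Sort edges by weight, then run Kruskal:
B E (2): add — endpoints in different components.
G H (2): add — endpoints in different components.
A G (3): add — endpoints in different components.
B D (4): add — endpoints in different components.
B G (4): add — endpoints in different components.
G I (4): add — endpoints in different components.
E I (6): skip — E and I already connected.
B F (7): add — endpoints in different components.
C F (7): add — endpoints in different components.
MST edges: B E, G H, A G, B D, B G, G I, B F, C F; total weight 2+2+3+4+4+4+7+7 = 33.

33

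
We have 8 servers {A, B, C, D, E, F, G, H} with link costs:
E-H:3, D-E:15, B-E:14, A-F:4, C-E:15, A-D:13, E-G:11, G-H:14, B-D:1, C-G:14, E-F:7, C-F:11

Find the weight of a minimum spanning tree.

50

Kruskal: consider edges lightest-first.
B-D (1): add — endpoints in different components.
E-H (3): add — endpoints in different components.
A-F (4): add — endpoints in different components.
E-F (7): add — endpoints in different components.
C-F (11): add — endpoints in different components.
E-G (11): add — endpoints in different components.
A-D (13): add — endpoints in different components.
MST edges: B-D, E-H, A-F, E-F, C-F, E-G, A-D; total weight 1+3+4+7+11+11+13 = 50.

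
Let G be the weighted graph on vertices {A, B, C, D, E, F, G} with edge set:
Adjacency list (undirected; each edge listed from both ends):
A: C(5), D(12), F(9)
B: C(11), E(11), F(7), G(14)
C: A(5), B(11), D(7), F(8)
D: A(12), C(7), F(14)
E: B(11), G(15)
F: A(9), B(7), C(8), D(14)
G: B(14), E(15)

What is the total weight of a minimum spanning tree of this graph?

52

Sort edges by weight, then run Kruskal:
A-C (5): add. Components now {A,C} {B} {D} {E} {F} {G}
B-F (7): add. Components now {A,C} {B,F} {D} {E} {G}
C-D (7): add. Components now {A,C,D} {B,F} {E} {G}
C-F (8): add. Components now {A,B,C,D,F} {E} {G}
A-F (9): skip — A and F already connected.
B-C (11): skip — B and C already connected.
B-E (11): add. Components now {A,B,C,D,E,F} {G}
A-D (12): skip — A and D already connected.
B-G (14): add. Components now {A,B,C,D,E,F,G}
MST edges: A-C, B-F, C-D, C-F, B-E, B-G; total weight 5+7+7+8+11+14 = 52.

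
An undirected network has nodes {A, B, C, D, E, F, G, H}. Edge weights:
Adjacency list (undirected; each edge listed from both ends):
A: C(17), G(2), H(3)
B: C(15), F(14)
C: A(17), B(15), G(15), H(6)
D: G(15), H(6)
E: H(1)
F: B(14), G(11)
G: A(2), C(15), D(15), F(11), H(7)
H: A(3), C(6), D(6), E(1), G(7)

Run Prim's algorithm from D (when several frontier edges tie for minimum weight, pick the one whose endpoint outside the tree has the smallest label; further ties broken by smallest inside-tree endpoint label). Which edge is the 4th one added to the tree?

Grow the tree from D using Prim:
Step 1: cheapest edge leaving the tree is D-H (6); add H.
Step 2: cheapest edge leaving the tree is E-H (1); add E.
Step 3: cheapest edge leaving the tree is A-H (3); add A.
Step 4: cheapest edge leaving the tree is A-G (2); add G.
Step 5: cheapest edge leaving the tree is C-H (6); add C.
Step 6: cheapest edge leaving the tree is F-G (11); add F.
Step 7: cheapest edge leaving the tree is B-F (14); add B.
The 4th edge added is A-G.

A-G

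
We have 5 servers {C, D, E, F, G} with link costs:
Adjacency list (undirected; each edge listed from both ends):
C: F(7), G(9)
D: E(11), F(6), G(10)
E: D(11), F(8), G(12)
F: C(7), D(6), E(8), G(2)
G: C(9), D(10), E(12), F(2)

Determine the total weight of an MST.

23

Prim's algorithm from F:
Step 1: cheapest edge leaving the tree is F-G (2); add G.
Step 2: cheapest edge leaving the tree is D-F (6); add D.
Step 3: cheapest edge leaving the tree is C-F (7); add C.
Step 4: cheapest edge leaving the tree is E-F (8); add E.
MST edges: F-G, D-F, C-F, E-F; total weight 2+6+7+8 = 23.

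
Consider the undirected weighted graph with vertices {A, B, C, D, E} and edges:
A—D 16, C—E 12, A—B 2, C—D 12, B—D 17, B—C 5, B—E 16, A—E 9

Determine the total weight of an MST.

28

Prim's algorithm from D:
Step 1: cheapest edge leaving the tree is C—D (12); add C.
Step 2: cheapest edge leaving the tree is B—C (5); add B.
Step 3: cheapest edge leaving the tree is A—B (2); add A.
Step 4: cheapest edge leaving the tree is A—E (9); add E.
MST edges: C—D, B—C, A—B, A—E; total weight 12+5+2+9 = 28.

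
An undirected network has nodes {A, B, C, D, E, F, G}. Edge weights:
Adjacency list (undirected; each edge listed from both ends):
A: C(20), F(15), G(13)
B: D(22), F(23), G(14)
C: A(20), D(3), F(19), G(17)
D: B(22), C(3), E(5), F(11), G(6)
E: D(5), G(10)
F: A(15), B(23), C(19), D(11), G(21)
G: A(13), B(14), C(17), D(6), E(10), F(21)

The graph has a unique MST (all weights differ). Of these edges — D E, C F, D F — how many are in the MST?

Kruskal's algorithm — process edges by increasing weight (ties by edge label):
C D (3): add — endpoints in different components.
D E (5): add — endpoints in different components.
D G (6): add — endpoints in different components.
E G (10): skip — E and G already connected.
D F (11): add — endpoints in different components.
A G (13): add — endpoints in different components.
B G (14): add — endpoints in different components.
MST edge set: {C D, D E, D G, D F, A G, B G}.
Of the listed edges, {D E, D F} are in the MST → 2.

2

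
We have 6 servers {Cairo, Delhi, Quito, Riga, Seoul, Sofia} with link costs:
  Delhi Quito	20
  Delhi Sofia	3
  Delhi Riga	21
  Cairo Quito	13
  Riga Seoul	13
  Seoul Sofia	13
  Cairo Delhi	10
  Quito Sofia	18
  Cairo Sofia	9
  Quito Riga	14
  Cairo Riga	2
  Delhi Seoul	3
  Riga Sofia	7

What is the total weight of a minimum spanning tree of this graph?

28

Kruskal: consider edges lightest-first.
Cairo Riga (2): add. Components now {Seoul} {Delhi} {Quito} {Cairo,Riga} {Sofia}
Delhi Seoul (3): add. Components now {Delhi,Seoul} {Quito} {Cairo,Riga} {Sofia}
Delhi Sofia (3): add. Components now {Delhi,Seoul,Sofia} {Quito} {Cairo,Riga}
Riga Sofia (7): add. Components now {Cairo,Delhi,Riga,Seoul,Sofia} {Quito}
Cairo Sofia (9): skip — Cairo and Sofia already connected.
Cairo Delhi (10): skip — Delhi and Cairo already connected.
Cairo Quito (13): add. Components now {Cairo,Delhi,Quito,Riga,Seoul,Sofia}
MST edges: Cairo Riga, Delhi Seoul, Delhi Sofia, Riga Sofia, Cairo Quito; total weight 2+3+3+7+13 = 28.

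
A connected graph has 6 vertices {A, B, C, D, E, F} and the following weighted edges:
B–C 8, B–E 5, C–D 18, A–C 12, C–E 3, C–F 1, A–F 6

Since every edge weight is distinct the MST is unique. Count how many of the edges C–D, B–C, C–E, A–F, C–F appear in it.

4

Kruskal's algorithm — process edges by increasing weight (ties by edge label):
C–F (1): add. Components now {A} {B} {C,F} {D} {E}
C–E (3): add. Components now {A} {B} {C,E,F} {D}
B–E (5): add. Components now {A} {B,C,E,F} {D}
A–F (6): add. Components now {A,B,C,E,F} {D}
B–C (8): skip — B and C already connected.
A–C (12): skip — A and C already connected.
C–D (18): add. Components now {A,B,C,D,E,F}
MST edge set: {C–F, C–E, B–E, A–F, C–D}.
Of the listed edges, {C–D, C–E, A–F, C–F} are in the MST → 4.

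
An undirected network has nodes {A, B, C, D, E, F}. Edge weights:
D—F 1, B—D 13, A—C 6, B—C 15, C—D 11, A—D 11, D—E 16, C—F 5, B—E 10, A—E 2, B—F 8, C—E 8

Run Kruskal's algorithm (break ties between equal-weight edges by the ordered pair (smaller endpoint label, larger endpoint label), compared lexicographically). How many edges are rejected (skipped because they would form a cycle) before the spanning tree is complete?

0

Kruskal: consider edges lightest-first.
D—F (1): add — endpoints in different components.
A—E (2): add — endpoints in different components.
C—F (5): add — endpoints in different components.
A—C (6): add — endpoints in different components.
B—F (8): add — endpoints in different components.
Edges rejected before the tree was complete: 0.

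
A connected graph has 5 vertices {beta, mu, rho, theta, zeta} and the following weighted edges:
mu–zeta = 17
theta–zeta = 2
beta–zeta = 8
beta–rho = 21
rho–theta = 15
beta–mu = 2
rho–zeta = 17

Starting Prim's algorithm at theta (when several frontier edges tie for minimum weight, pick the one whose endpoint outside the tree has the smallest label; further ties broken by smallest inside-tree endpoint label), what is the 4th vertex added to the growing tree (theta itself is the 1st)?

Prim's algorithm from theta:
Step 1: cheapest edge leaving the tree is theta–zeta (2); add zeta.
Step 2: cheapest edge leaving the tree is beta–zeta (8); add beta.
Step 3: cheapest edge leaving the tree is beta–mu (2); add mu.
Step 4: cheapest edge leaving the tree is rho–theta (15); add rho.
Vertex order: theta, zeta, beta, mu, rho. The 4th vertex is mu.

mu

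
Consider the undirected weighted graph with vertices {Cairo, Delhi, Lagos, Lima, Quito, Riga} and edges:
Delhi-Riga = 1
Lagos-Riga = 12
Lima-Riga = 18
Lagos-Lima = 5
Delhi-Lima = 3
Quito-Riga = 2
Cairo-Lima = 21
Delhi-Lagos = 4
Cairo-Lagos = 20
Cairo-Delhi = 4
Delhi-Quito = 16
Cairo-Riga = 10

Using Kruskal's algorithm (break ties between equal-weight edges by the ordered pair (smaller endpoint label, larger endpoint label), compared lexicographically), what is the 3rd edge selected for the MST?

Kruskal: consider edges lightest-first.
Delhi-Riga (1): add. Components now {Lagos} {Cairo} {Delhi,Riga} {Quito} {Lima}
Quito-Riga (2): add. Components now {Lagos} {Cairo} {Delhi,Quito,Riga} {Lima}
Delhi-Lima (3): add. Components now {Lagos} {Cairo} {Delhi,Lima,Quito,Riga}
Cairo-Delhi (4): add. Components now {Lagos} {Cairo,Delhi,Lima,Quito,Riga}
Delhi-Lagos (4): add. Components now {Cairo,Delhi,Lagos,Lima,Quito,Riga}
The 3rd edge added is Delhi-Lima.

Delhi-Lima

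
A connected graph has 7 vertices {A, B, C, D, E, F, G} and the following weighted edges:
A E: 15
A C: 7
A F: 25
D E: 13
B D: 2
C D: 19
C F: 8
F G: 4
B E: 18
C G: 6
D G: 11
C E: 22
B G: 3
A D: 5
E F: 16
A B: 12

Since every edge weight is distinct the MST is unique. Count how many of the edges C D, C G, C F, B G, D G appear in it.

Sort edges by weight, then run Kruskal:
B D (2): add — endpoints in different components.
B G (3): add — endpoints in different components.
F G (4): add — endpoints in different components.
A D (5): add — endpoints in different components.
C G (6): add — endpoints in different components.
A C (7): skip — A and C already connected.
C F (8): skip — C and F already connected.
D G (11): skip — D and G already connected.
A B (12): skip — A and B already connected.
D E (13): add — endpoints in different components.
MST edge set: {B D, B G, F G, A D, C G, D E}.
Of the listed edges, {C G, B G} are in the MST → 2.

2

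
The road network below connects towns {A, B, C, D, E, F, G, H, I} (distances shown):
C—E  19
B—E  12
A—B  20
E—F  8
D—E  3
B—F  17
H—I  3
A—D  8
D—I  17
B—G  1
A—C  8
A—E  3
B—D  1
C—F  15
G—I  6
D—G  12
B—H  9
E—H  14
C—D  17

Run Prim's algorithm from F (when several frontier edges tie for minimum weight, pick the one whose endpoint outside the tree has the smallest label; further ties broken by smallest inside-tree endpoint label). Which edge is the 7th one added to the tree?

H-I

Prim, starting at F.
Step 1: cheapest edge leaving the tree is E—F (8); add E.
Step 2: cheapest edge leaving the tree is A—E (3); add A.
Step 3: cheapest edge leaving the tree is D—E (3); add D.
Step 4: cheapest edge leaving the tree is B—D (1); add B.
Step 5: cheapest edge leaving the tree is B—G (1); add G.
Step 6: cheapest edge leaving the tree is G—I (6); add I.
Step 7: cheapest edge leaving the tree is H—I (3); add H.
Step 8: cheapest edge leaving the tree is A—C (8); add C.
The 7th edge added is H—I.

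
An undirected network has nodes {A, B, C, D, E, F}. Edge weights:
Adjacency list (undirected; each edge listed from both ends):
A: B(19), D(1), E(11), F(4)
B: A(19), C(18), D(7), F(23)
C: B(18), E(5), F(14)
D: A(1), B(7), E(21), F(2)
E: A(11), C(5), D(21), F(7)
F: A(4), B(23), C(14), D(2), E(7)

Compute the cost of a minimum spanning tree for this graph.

Prim, starting at B.
Step 1: cheapest edge leaving the tree is B–D (7); add D.
Step 2: cheapest edge leaving the tree is A–D (1); add A.
Step 3: cheapest edge leaving the tree is D–F (2); add F.
Step 4: cheapest edge leaving the tree is E–F (7); add E.
Step 5: cheapest edge leaving the tree is C–E (5); add C.
MST edges: B–D, A–D, D–F, E–F, C–E; total weight 7+1+2+7+5 = 22.

22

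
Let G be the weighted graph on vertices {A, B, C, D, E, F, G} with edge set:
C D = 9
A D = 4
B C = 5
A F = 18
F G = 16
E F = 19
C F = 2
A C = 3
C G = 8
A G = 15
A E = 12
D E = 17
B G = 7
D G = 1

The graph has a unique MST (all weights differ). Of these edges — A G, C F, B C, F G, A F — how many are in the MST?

Sort edges by weight, then run Kruskal:
D G (1): add — endpoints in different components.
C F (2): add — endpoints in different components.
A C (3): add — endpoints in different components.
A D (4): add — endpoints in different components.
B C (5): add — endpoints in different components.
B G (7): skip — B and G already connected.
C G (8): skip — C and G already connected.
C D (9): skip — C and D already connected.
A E (12): add — endpoints in different components.
MST edge set: {D G, C F, A C, A D, B C, A E}.
Of the listed edges, {C F, B C} are in the MST → 2.

2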